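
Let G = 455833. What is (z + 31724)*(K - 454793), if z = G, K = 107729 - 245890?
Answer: -289098873378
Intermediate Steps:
K = -138161
z = 455833
(z + 31724)*(K - 454793) = (455833 + 31724)*(-138161 - 454793) = 487557*(-592954) = -289098873378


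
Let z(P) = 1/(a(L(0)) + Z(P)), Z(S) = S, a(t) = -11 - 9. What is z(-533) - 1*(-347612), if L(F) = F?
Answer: 192229435/553 ≈ 3.4761e+5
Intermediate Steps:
a(t) = -20
z(P) = 1/(-20 + P)
z(-533) - 1*(-347612) = 1/(-20 - 533) - 1*(-347612) = 1/(-553) + 347612 = -1/553 + 347612 = 192229435/553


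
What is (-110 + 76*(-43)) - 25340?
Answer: -28718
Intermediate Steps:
(-110 + 76*(-43)) - 25340 = (-110 - 3268) - 25340 = -3378 - 25340 = -28718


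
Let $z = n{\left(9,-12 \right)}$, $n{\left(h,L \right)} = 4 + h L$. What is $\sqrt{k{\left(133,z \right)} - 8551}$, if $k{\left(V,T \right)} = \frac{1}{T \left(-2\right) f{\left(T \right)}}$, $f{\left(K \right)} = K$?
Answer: $\frac{i \sqrt{369950466}}{208} \approx 92.472 i$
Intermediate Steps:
$n{\left(h,L \right)} = 4 + L h$
$z = -104$ ($z = 4 - 108 = -104$)
$k{\left(V,T \right)} = - \frac{1}{2 T^{2}}$ ($k{\left(V,T \right)} = \frac{1}{T \left(-2\right) T} = \frac{1}{- 2 T T} = \frac{1}{\left(-2\right) T^{2}} = - \frac{1}{2 T^{2}}$)
$\sqrt{k{\left(133,z \right)} - 8551} = \sqrt{- \frac{1}{2 \cdot 10816} - 8551} = \sqrt{\left(- \frac{1}{2}\right) \frac{1}{10816} - 8551} = \sqrt{- \frac{1}{21632} - 8551} = \sqrt{- \frac{184975233}{21632}} = \frac{i \sqrt{369950466}}{208}$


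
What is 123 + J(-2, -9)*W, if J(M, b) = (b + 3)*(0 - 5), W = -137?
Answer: -3987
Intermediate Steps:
J(M, b) = -15 - 5*b (J(M, b) = (3 + b)*(-5) = -15 - 5*b)
123 + J(-2, -9)*W = 123 + (-15 - 5*(-9))*(-137) = 123 + (-15 + 45)*(-137) = 123 + 30*(-137) = 123 - 4110 = -3987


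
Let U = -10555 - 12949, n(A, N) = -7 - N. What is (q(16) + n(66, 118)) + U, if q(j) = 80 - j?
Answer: -23565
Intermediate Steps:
U = -23504
(q(16) + n(66, 118)) + U = ((80 - 1*16) + (-7 - 1*118)) - 23504 = ((80 - 16) + (-7 - 118)) - 23504 = (64 - 125) - 23504 = -61 - 23504 = -23565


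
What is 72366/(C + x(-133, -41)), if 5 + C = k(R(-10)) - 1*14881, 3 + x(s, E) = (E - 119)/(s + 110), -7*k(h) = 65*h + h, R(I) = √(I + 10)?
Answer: -1664418/342287 ≈ -4.8626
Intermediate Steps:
R(I) = √(10 + I)
k(h) = -66*h/7 (k(h) = -(65*h + h)/7 = -66*h/7)
x(s, E) = -3 + (-119 + E)/(110 + s) (x(s, E) = -3 + (E - 119)/(s + 110) = -3 + (-119 + E)/(110 + s))
C = -14886 (C = -5 + (-66*√(10 - 10)/7 - 1*14881) = -5 + (-66*√0/7 - 14881) = -5 + (-66/7*0 - 14881) = -5 + (0 - 14881) = -5 - 14881 = -14886)
72366/(C + x(-133, -41)) = 72366/(-14886 + (-449 - 41 - 3*(-133))/(110 - 133)) = 72366/(-14886 + (-449 - 41 + 399)/(-23)) = 72366/(-14886 - 1/23*(-91)) = 72366/(-14886 + 91/23) = 72366/(-342287/23) = 72366*(-23/342287) = -1664418/342287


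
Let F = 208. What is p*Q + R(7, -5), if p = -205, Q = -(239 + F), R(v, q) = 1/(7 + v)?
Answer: 1282891/14 ≈ 91635.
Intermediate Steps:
Q = -447 (Q = -(239 + 208) = -1*447 = -447)
p*Q + R(7, -5) = -205*(-447) + 1/(7 + 7) = 91635 + 1/14 = 1282891/14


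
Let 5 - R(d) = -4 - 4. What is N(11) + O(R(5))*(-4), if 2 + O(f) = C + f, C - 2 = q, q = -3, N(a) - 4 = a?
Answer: -25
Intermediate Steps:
R(d) = 13 (R(d) = 5 - (-4 - 4) = 5 - 1*(-8) = 5 + 8 = 13)
N(a) = 4 + a
C = -1 (C = 2 - 3 = -1)
O(f) = -3 + f (O(f) = -2 + (-1 + f) = -3 + f)
N(11) + O(R(5))*(-4) = (4 + 11) + (-3 + 13)*(-4) = 15 + 10*(-4) = 15 - 40 = -25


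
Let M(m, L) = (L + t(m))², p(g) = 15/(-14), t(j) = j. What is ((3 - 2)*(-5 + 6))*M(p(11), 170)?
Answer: 5593225/196 ≈ 28537.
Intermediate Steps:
p(g) = -15/14 (p(g) = 15*(-1/14) = -15/14)
M(m, L) = (L + m)²
((3 - 2)*(-5 + 6))*M(p(11), 170) = ((3 - 2)*(-5 + 6))*(170 - 15/14)² = (1*1)*(2365/14)² = 1*(5593225/196) = 5593225/196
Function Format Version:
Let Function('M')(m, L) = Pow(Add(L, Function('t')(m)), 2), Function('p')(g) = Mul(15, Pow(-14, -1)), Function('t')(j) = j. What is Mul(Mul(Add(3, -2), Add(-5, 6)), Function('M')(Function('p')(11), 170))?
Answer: Rational(5593225, 196) ≈ 28537.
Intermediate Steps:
Function('p')(g) = Rational(-15, 14) (Function('p')(g) = Mul(15, Rational(-1, 14)) = Rational(-15, 14))
Function('M')(m, L) = Pow(Add(L, m), 2)
Mul(Mul(Add(3, -2), Add(-5, 6)), Function('M')(Function('p')(11), 170)) = Mul(Mul(Add(3, -2), Add(-5, 6)), Pow(Add(170, Rational(-15, 14)), 2)) = Mul(Mul(1, 1), Pow(Rational(2365, 14), 2)) = Mul(1, Rational(5593225, 196)) = Rational(5593225, 196)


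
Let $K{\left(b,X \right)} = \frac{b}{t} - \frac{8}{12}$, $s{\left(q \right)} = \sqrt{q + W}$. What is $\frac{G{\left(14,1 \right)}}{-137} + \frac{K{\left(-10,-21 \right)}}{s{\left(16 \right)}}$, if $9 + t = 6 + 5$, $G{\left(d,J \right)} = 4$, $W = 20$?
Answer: $- \frac{2401}{2466} \approx -0.97364$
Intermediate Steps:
$t = 2$ ($t = -9 + \left(6 + 5\right) = -9 + 11 = 2$)
$s{\left(q \right)} = \sqrt{20 + q}$ ($s{\left(q \right)} = \sqrt{q + 20} = \sqrt{20 + q}$)
$K{\left(b,X \right)} = - \frac{2}{3} + \frac{b}{2}$ ($K{\left(b,X \right)} = \frac{b}{2} - \frac{8}{12} = b \frac{1}{2} - \frac{2}{3} = \frac{b}{2} - \frac{2}{3} = - \frac{2}{3} + \frac{b}{2}$)
$\frac{G{\left(14,1 \right)}}{-137} + \frac{K{\left(-10,-21 \right)}}{s{\left(16 \right)}} = \frac{4}{-137} + \frac{- \frac{2}{3} + \frac{1}{2} \left(-10\right)}{\sqrt{20 + 16}} = 4 \left(- \frac{1}{137}\right) + \frac{- \frac{2}{3} - 5}{\sqrt{36}} = - \frac{4}{137} - \frac{17}{3 \cdot 6} = - \frac{4}{137} - \frac{17}{18} = - \frac{2401}{2466}$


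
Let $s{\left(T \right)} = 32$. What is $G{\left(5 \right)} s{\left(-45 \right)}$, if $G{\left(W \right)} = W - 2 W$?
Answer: $-160$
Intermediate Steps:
$G{\left(W \right)} = - W$
$G{\left(5 \right)} s{\left(-45 \right)} = \left(-1\right) 5 \cdot 32 = \left(-5\right) 32 = -160$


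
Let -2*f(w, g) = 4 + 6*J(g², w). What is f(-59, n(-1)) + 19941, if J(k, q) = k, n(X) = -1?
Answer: 19936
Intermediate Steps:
f(w, g) = -2 - 3*g² (f(w, g) = -(4 + 6*g²)/2 = -2 - 3*g²)
f(-59, n(-1)) + 19941 = (-2 - 3*(-1)²) + 19941 = (-2 - 3*1) + 19941 = (-2 - 3) + 19941 = -5 + 19941 = 19936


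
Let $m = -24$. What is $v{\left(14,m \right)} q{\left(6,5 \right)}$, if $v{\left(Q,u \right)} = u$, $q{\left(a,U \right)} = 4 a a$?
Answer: $-3456$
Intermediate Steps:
$q{\left(a,U \right)} = 4 a^{2}$
$v{\left(14,m \right)} q{\left(6,5 \right)} = - 24 \cdot 4 \cdot 6^{2} = - 24 \cdot 4 \cdot 36 = \left(-24\right) 144 = -3456$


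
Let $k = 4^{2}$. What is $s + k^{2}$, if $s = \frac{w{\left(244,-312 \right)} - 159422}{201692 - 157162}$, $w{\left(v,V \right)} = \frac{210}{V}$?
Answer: $\frac{584493381}{2315560} \approx 252.42$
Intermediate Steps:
$s = - \frac{8289979}{2315560}$ ($s = \frac{\frac{210}{-312} - 159422}{201692 - 157162} = \frac{210 \left(- \frac{1}{312}\right) - 159422}{44530} = \left(- \frac{35}{52} - 159422\right) \frac{1}{44530} = \left(- \frac{8289979}{52}\right) \frac{1}{44530} = - \frac{8289979}{2315560} \approx -3.5801$)
$k = 16$
$s + k^{2} = - \frac{8289979}{2315560} + 16^{2} = - \frac{8289979}{2315560} + 256 = \frac{584493381}{2315560}$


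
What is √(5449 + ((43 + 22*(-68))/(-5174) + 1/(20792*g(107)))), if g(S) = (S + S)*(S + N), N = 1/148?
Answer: √2829553998413834214359878682199/22787117843334 ≈ 73.819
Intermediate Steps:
N = 1/148 ≈ 0.0067568
g(S) = 2*S*(1/148 + S) (g(S) = (S + S)*(S + 1/148) = (2*S)*(1/148 + S) = 2*S*(1/148 + S))
√(5449 + ((43 + 22*(-68))/(-5174) + 1/(20792*g(107)))) = √(5449 + ((43 + 22*(-68))/(-5174) + 1/(20792*(((1/74)*107*(1 + 148*107)))))) = √(5449 + ((43 - 1496)*(-1/5174) + 1/(20792*(((1/74)*107*(1 + 15836)))))) = √(5449 + (-1453*(-1/5174) + 1/(20792*(((1/74)*107*15837))))) = √(5449 + (1453/5174 + 1/(20792*(1694559/74)))) = √(5449 + (1453/5174 + (1/20792)*(74/1694559))) = √(5449 + (1453/5174 + 37/17616635364)) = √(5449 + 12798485687665/45574235686668) = √(248346808742341597/45574235686668) = √2829553998413834214359878682199/22787117843334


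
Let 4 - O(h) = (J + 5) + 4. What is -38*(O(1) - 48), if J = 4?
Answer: 2166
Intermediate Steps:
O(h) = -9 (O(h) = 4 - ((4 + 5) + 4) = 4 - (9 + 4) = 4 - 1*13 = 4 - 13 = -9)
-38*(O(1) - 48) = -38*(-9 - 48) = -38*(-57) = 2166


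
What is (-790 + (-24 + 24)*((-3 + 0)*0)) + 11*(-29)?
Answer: -1109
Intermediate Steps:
(-790 + (-24 + 24)*((-3 + 0)*0)) + 11*(-29) = (-790 + 0*(-3*0)) - 319 = (-790 + 0*0) - 319 = (-790 + 0) - 319 = -790 - 319 = -1109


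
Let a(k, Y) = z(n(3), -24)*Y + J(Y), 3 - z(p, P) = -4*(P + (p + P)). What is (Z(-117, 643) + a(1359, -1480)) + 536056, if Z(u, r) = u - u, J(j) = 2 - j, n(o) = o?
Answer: 799498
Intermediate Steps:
Z(u, r) = 0
z(p, P) = 3 + 4*p + 8*P (z(p, P) = 3 - (-4)*(P + (p + P)) = 3 - (-4)*(P + (P + p)) = 3 - (-4)*(p + 2*P) = 3 - (-8*P - 4*p) = 3 + (4*p + 8*P) = 3 + 4*p + 8*P)
a(k, Y) = 2 - 178*Y (a(k, Y) = (3 + 4*3 + 8*(-24))*Y + (2 - Y) = (3 + 12 - 192)*Y + (2 - Y) = -177*Y + (2 - Y) = 2 - 178*Y)
(Z(-117, 643) + a(1359, -1480)) + 536056 = (0 + (2 - 178*(-1480))) + 536056 = (0 + (2 + 263440)) + 536056 = (0 + 263442) + 536056 = 263442 + 536056 = 799498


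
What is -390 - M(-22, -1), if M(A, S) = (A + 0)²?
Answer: -874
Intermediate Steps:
M(A, S) = A²
-390 - M(-22, -1) = -390 - 1*(-22)² = -390 - 1*484 = -390 - 484 = -874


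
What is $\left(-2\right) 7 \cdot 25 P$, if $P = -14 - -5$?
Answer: $3150$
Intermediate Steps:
$P = -9$ ($P = -14 + 5 = -9$)
$\left(-2\right) 7 \cdot 25 P = \left(-2\right) 7 \cdot 25 \left(-9\right) = \left(-14\right) 25 \left(-9\right) = \left(-350\right) \left(-9\right) = 3150$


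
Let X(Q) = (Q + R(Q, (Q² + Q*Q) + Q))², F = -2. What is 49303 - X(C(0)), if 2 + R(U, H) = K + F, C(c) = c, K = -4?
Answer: 49239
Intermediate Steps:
R(U, H) = -8 (R(U, H) = -2 + (-4 - 2) = -2 - 6 = -8)
X(Q) = (-8 + Q)² (X(Q) = (Q - 8)² = (-8 + Q)²)
49303 - X(C(0)) = 49303 - (-8 + 0)² = 49303 - 1*(-8)² = 49303 - 1*64 = 49303 - 64 = 49239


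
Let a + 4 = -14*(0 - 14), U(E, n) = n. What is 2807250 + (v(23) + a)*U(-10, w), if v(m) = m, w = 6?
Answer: 2808540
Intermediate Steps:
a = 192 (a = -4 - 14*(0 - 14) = -4 - 14*(-14) = -4 + 196 = 192)
2807250 + (v(23) + a)*U(-10, w) = 2807250 + (23 + 192)*6 = 2807250 + 215*6 = 2807250 + 1290 = 2808540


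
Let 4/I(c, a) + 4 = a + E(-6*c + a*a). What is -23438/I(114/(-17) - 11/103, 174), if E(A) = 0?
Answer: -996115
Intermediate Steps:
I(c, a) = 4/(-4 + a) (I(c, a) = 4/(-4 + (a + 0)) = 4/(-4 + a))
-23438/I(114/(-17) - 11/103, 174) = -23438/(4/(-4 + 174)) = -23438/(4/170) = -23438/(4*(1/170)) = -23438/2/85 = -23438*85/2 = -996115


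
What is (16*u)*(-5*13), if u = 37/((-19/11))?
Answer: 423280/19 ≈ 22278.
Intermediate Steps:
u = -407/19 (u = 37/((-19*1/11)) = 37/(-19/11) = 37*(-11/19) = -407/19 ≈ -21.421)
(16*u)*(-5*13) = (16*(-407/19))*(-5*13) = -6512/19*(-65) = 423280/19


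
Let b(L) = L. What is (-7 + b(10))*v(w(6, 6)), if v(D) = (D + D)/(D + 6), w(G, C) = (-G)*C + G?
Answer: 15/2 ≈ 7.5000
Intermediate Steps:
w(G, C) = G - C*G (w(G, C) = -C*G + G = G - C*G)
v(D) = 2*D/(6 + D) (v(D) = (2*D)/(6 + D) = 2*D/(6 + D))
(-7 + b(10))*v(w(6, 6)) = (-7 + 10)*(2*(6*(1 - 1*6))/(6 + 6*(1 - 1*6))) = 3*(2*(6*(1 - 6))/(6 + 6*(1 - 6))) = 3*(2*(6*(-5))/(6 + 6*(-5))) = 3*(2*(-30)/(6 - 30)) = 3*(2*(-30)/(-24)) = 3*(2*(-30)*(-1/24)) = 3*(5/2) = 15/2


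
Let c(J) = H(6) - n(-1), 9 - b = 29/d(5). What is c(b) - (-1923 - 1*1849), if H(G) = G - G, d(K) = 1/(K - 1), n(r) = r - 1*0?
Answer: 3773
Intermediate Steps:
n(r) = r (n(r) = r + 0 = r)
d(K) = 1/(-1 + K)
H(G) = 0
b = -107 (b = 9 - 29/(1/(-1 + 5)) = 9 - 29/(1/4) = 9 - 29/¼ = 9 - 29*4 = 9 - 1*116 = 9 - 116 = -107)
c(J) = 1 (c(J) = 0 - 1*(-1) = 0 + 1 = 1)
c(b) - (-1923 - 1*1849) = 1 - (-1923 - 1*1849) = 1 - (-1923 - 1849) = 1 - 1*(-3772) = 1 + 3772 = 3773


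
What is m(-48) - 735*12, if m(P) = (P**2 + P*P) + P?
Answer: -4260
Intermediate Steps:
m(P) = P + 2*P**2 (m(P) = (P**2 + P**2) + P = 2*P**2 + P = P + 2*P**2)
m(-48) - 735*12 = -48*(1 + 2*(-48)) - 735*12 = -48*(1 - 96) - 1*8820 = -48*(-95) - 8820 = 4560 - 8820 = -4260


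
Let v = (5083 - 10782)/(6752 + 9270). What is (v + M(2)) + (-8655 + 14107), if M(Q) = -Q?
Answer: 87314201/16022 ≈ 5449.6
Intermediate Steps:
v = -5699/16022 ≈ -0.35570
(v + M(2)) + (-8655 + 14107) = (-5699/16022 - 1*2) + (-8655 + 14107) = (-5699/16022 - 2) + 5452 = -37743/16022 + 5452 = 87314201/16022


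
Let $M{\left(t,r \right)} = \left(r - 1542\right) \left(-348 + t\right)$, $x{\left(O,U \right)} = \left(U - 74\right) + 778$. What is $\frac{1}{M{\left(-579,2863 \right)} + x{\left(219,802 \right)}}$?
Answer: $- \frac{1}{1223061} \approx -8.1762 \cdot 10^{-7}$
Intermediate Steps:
$x{\left(O,U \right)} = 704 + U$ ($x{\left(O,U \right)} = \left(-74 + U\right) + 778 = 704 + U$)
$M{\left(t,r \right)} = \left(-1542 + r\right) \left(-348 + t\right)$
$\frac{1}{M{\left(-579,2863 \right)} + x{\left(219,802 \right)}} = \frac{1}{\left(536616 - -892818 - 996324 + 2863 \left(-579\right)\right) + \left(704 + 802\right)} = \frac{1}{\left(536616 + 892818 - 996324 - 1657677\right) + 1506} = \frac{1}{-1224567 + 1506} = \frac{1}{-1223061} = - \frac{1}{1223061}$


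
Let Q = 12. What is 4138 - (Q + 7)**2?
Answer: 3777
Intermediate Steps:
4138 - (Q + 7)**2 = 4138 - (12 + 7)**2 = 4138 - 1*19**2 = 4138 - 1*361 = 4138 - 361 = 3777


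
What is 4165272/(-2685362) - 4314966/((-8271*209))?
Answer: 731165683814/773670247053 ≈ 0.94506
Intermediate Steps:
4165272/(-2685362) - 4314966/((-8271*209)) = 4165272*(-1/2685362) - 4314966/(-1728639) = -2082636/1342681 - 4314966*(-1/1728639) = -2082636/1342681 + 1438322/576213 = 731165683814/773670247053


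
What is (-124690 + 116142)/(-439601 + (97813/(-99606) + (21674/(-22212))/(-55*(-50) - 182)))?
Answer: 4047170041272384/208135701119379029 ≈ 0.019445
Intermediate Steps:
(-124690 + 116142)/(-439601 + (97813/(-99606) + (21674/(-22212))/(-55*(-50) - 182))) = -8548/(-439601 + (97813*(-1/99606) + (21674*(-1/22212))/(2750 - 182))) = -8548/(-439601 + (-97813/99606 - 10837/11106/2568)) = -8548/(-439601 + (-97813/99606 - 10837/11106*1/2568)) = -8548/(-439601 + (-97813/99606 - 10837/28520208)) = -8548/(-439601 - 465121089221/473463973008) = -8548/(-208135701119379029/473463973008) = -8548*(-473463973008/208135701119379029) = 4047170041272384/208135701119379029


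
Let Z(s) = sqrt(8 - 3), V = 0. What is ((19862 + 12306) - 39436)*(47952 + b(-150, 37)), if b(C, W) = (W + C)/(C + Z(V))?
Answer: -1567994235384/4499 - 821284*sqrt(5)/22495 ≈ -3.4852e+8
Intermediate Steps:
Z(s) = sqrt(5)
b(C, W) = (C + W)/(C + sqrt(5)) (b(C, W) = (W + C)/(C + sqrt(5)) = (C + W)/(C + sqrt(5)))
((19862 + 12306) - 39436)*(47952 + b(-150, 37)) = ((19862 + 12306) - 39436)*(47952 + (-150 + 37)/(-150 + sqrt(5))) = (32168 - 39436)*(47952 - 113/(-150 + sqrt(5))) = -7268*(47952 - 113/(-150 + sqrt(5))) = -348515136 + 821284/(-150 + sqrt(5))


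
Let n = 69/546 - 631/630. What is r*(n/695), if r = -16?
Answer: 8192/406575 ≈ 0.020149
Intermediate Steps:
n = -512/585 (n = 69*(1/546) - 631*1/630 = 23/182 - 631/630 = -512/585 ≈ -0.87521)
r*(n/695) = -(-8192)/(585*695) = -16*(-512/406575) = 8192/406575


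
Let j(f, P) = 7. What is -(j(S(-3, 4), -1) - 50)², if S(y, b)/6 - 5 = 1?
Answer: -1849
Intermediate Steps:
S(y, b) = 36 (S(y, b) = 30 + 6*1 = 30 + 6 = 36)
-(j(S(-3, 4), -1) - 50)² = -(7 - 50)² = -1*(-43)² = -1*1849 = -1849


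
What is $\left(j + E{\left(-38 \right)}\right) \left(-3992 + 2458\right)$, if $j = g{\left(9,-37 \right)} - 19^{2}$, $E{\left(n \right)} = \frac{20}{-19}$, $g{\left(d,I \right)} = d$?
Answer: $\frac{10290072}{19} \approx 5.4158 \cdot 10^{5}$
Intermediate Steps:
$E{\left(n \right)} = - \frac{20}{19}$ ($E{\left(n \right)} = 20 \left(- \frac{1}{19}\right) = - \frac{20}{19}$)
$j = -352$ ($j = 9 - 19^{2} = 9 - 361 = -352$)
$\left(j + E{\left(-38 \right)}\right) \left(-3992 + 2458\right) = \left(-352 - \frac{20}{19}\right) \left(-3992 + 2458\right) = \left(- \frac{6708}{19}\right) \left(-1534\right) = \frac{10290072}{19}$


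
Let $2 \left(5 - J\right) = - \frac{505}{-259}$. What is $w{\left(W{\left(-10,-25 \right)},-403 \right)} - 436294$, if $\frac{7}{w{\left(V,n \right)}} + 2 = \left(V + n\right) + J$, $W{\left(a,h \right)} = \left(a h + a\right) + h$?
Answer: $- \frac{42030386116}{96335} \approx -4.3629 \cdot 10^{5}$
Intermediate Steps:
$W{\left(a,h \right)} = a + h + a h$ ($W{\left(a,h \right)} = \left(a + a h\right) + h = a + h + a h$)
$J = \frac{2085}{518}$ ($J = 5 - \frac{\left(-505\right) \frac{1}{-259}}{2} = 5 - \frac{\left(-505\right) \left(- \frac{1}{259}\right)}{2} = 5 - \frac{505}{518} = \frac{2085}{518} \approx 4.0251$)
$w{\left(V,n \right)} = \frac{7}{\frac{1049}{518} + V + n}$ ($w{\left(V,n \right)} = \frac{7}{-2 + \left(\left(V + n\right) + \frac{2085}{518}\right)} = \frac{7}{-2 + \left(\frac{2085}{518} + V + n\right)} = \frac{7}{\frac{1049}{518} + V + n}$)
$w{\left(W{\left(-10,-25 \right)},-403 \right)} - 436294 = \frac{3626}{1049 + 518 \left(-10 - 25 - -250\right) + 518 \left(-403\right)} - 436294 = \frac{3626}{1049 + 518 \left(-10 - 25 + 250\right) - 208754} - 436294 = \frac{3626}{1049 + 518 \cdot 215 - 208754} - 436294 = \frac{3626}{1049 + 111370 - 208754} - 436294 = \frac{3626}{-96335} - 436294 = 3626 \left(- \frac{1}{96335}\right) - 436294 = - \frac{3626}{96335} - 436294 = - \frac{42030386116}{96335}$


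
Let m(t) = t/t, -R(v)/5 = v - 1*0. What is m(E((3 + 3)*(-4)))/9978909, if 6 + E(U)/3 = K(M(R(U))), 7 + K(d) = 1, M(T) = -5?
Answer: 1/9978909 ≈ 1.0021e-7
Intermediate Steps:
R(v) = -5*v (R(v) = -5*(v - 1*0) = -5*(v + 0) = -5*v)
K(d) = -6 (K(d) = -7 + 1 = -6)
E(U) = -36 (E(U) = -18 + 3*(-6) = -18 - 18 = -36)
m(t) = 1
m(E((3 + 3)*(-4)))/9978909 = 1/9978909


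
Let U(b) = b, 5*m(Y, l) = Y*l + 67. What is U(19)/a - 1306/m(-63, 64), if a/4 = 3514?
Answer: 18372203/11146408 ≈ 1.6483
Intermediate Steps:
m(Y, l) = 67/5 + Y*l/5 (m(Y, l) = (Y*l + 67)/5 = (67 + Y*l)/5 = 67/5 + Y*l/5)
a = 14056 (a = 4*3514 = 14056)
U(19)/a - 1306/m(-63, 64) = 19/14056 - 1306/(67/5 + (⅕)*(-63)*64) = 19*(1/14056) - 1306/(67/5 - 4032/5) = 19/14056 - 1306/(-793) = 19/14056 - 1306*(-1/793) = 19/14056 + 1306/793 = 18372203/11146408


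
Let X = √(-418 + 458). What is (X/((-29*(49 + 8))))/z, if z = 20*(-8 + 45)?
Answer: -√10/611610 ≈ -5.1704e-6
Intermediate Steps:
X = 2*√10 (X = √40 = 2*√10 ≈ 6.3246)
z = 740 (z = 20*37 = 740)
(X/((-29*(49 + 8))))/z = ((2*√10)/((-29*(49 + 8))))/740 = ((2*√10)/((-29*57)))*(1/740) = ((2*√10)/(-1653))*(1/740) = ((2*√10)*(-1/1653))*(1/740) = -2*√10/1653*(1/740) = -√10/611610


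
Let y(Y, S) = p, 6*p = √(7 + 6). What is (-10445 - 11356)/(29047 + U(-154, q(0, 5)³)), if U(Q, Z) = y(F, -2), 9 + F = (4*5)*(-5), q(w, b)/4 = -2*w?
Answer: -22797131292/30374215511 + 130806*√13/30374215511 ≈ -0.75053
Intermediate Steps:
q(w, b) = -8*w (q(w, b) = 4*(-2*w) = -8*w)
F = -109 (F = -9 + (4*5)*(-5) = -9 + 20*(-5) = -9 - 100 = -109)
p = √13/6 (p = √(7 + 6)/6 = √13/6 ≈ 0.60093)
y(Y, S) = √13/6
U(Q, Z) = √13/6
(-10445 - 11356)/(29047 + U(-154, q(0, 5)³)) = (-10445 - 11356)/(29047 + √13/6) = -21801/(29047 + √13/6)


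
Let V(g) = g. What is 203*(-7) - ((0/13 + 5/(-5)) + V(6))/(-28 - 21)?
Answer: -69624/49 ≈ -1420.9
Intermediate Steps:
203*(-7) - ((0/13 + 5/(-5)) + V(6))/(-28 - 21) = 203*(-7) - ((0/13 + 5/(-5)) + 6)/(-28 - 21) = -1421 - ((0*(1/13) + 5*(-⅕)) + 6)/(-49) = -1421 - ((0 - 1) + 6)*(-1)/49 = -1421 - (-1 + 6)*(-1)/49 = -1421 - 5*(-1)/49 = -1421 - 1*(-5/49) = -1421 + 5/49 = -69624/49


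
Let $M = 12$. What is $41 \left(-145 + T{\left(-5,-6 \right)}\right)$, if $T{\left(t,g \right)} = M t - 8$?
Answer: $-8733$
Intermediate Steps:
$T{\left(t,g \right)} = -8 + 12 t$ ($T{\left(t,g \right)} = 12 t - 8 = -8 + 12 t$)
$41 \left(-145 + T{\left(-5,-6 \right)}\right) = 41 \left(-145 + \left(-8 + 12 \left(-5\right)\right)\right) = 41 \left(-145 - 68\right) = 41 \left(-213\right) = -8733$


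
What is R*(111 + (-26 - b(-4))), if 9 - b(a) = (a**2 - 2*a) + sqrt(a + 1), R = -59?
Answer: -5900 - 59*I*sqrt(3) ≈ -5900.0 - 102.19*I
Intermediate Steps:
b(a) = 9 - a**2 - sqrt(1 + a) + 2*a (b(a) = 9 - ((a**2 - 2*a) + sqrt(a + 1)) = 9 - ((a**2 - 2*a) + sqrt(1 + a)) = 9 - (a**2 + sqrt(1 + a) - 2*a) = 9 + (-a**2 - sqrt(1 + a) + 2*a) = 9 - a**2 - sqrt(1 + a) + 2*a)
R*(111 + (-26 - b(-4))) = -59*(111 + (-26 - (9 - 1*(-4)**2 - sqrt(1 - 4) + 2*(-4)))) = -59*(111 + (-26 - (9 - 1*16 - sqrt(-3) - 8))) = -59*(111 + (-26 - (9 - 16 - I*sqrt(3) - 8))) = -59*(111 + (-26 - (-15 - I*sqrt(3)))) = -59*(111 + (-26 + (15 + I*sqrt(3)))) = -59*(111 + (-11 + I*sqrt(3))) = -59*(100 + I*sqrt(3)) = -5900 - 59*I*sqrt(3)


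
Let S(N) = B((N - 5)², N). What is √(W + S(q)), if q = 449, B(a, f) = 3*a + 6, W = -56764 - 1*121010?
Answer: 6*√11490 ≈ 643.15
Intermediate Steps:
W = -177774 (W = -56764 - 121010 = -177774)
B(a, f) = 6 + 3*a
S(N) = 6 + 3*(-5 + N)² (S(N) = 6 + 3*(N - 5)² = 6 + 3*(-5 + N)²)
√(W + S(q)) = √(-177774 + (6 + 3*(-5 + 449)²)) = √(-177774 + (6 + 3*444²)) = √(-177774 + (6 + 3*197136)) = √(-177774 + (6 + 591408)) = √(-177774 + 591414) = √413640 = 6*√11490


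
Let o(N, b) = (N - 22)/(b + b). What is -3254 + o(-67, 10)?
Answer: -65169/20 ≈ -3258.4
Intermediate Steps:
o(N, b) = (-22 + N)/(2*b) (o(N, b) = (-22 + N)/((2*b)) = (-22 + N)*(1/(2*b)) = (-22 + N)/(2*b))
-3254 + o(-67, 10) = -3254 + (½)*(-22 - 67)/10 = -3254 + (½)*(⅒)*(-89) = -3254 - 89/20 = -65169/20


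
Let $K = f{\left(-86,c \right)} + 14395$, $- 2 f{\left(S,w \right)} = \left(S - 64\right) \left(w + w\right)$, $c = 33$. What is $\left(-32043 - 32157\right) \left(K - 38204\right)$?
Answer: $1210747800$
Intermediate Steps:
$f{\left(S,w \right)} = - w \left(-64 + S\right)$ ($f{\left(S,w \right)} = - \frac{\left(S - 64\right) \left(w + w\right)}{2} = - \frac{\left(-64 + S\right) 2 w}{2} = - \frac{2 w \left(-64 + S\right)}{2} = - w \left(-64 + S\right)$)
$K = 19345$ ($K = 33 \left(64 - -86\right) + 14395 = 33 \left(64 + 86\right) + 14395 = 33 \cdot 150 + 14395 = 4950 + 14395 = 19345$)
$\left(-32043 - 32157\right) \left(K - 38204\right) = \left(-32043 - 32157\right) \left(19345 - 38204\right) = \left(-64200\right) \left(-18859\right) = 1210747800$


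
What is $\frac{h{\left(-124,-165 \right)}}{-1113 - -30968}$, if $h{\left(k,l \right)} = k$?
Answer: $- \frac{124}{29855} \approx -0.0041534$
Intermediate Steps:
$\frac{h{\left(-124,-165 \right)}}{-1113 - -30968} = - \frac{124}{-1113 - -30968} = - \frac{124}{-1113 + 30968} = - \frac{124}{29855}$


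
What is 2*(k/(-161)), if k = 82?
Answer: -164/161 ≈ -1.0186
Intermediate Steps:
2*(k/(-161)) = 2*(82/(-161)) = 2*(82*(-1/161)) = 2*(-82/161) = -164/161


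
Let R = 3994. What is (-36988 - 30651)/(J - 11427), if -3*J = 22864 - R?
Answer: 67639/17717 ≈ 3.8177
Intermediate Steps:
J = -6290 (J = -(22864 - 1*3994)/3 = -(22864 - 3994)/3 = -⅓*18870 = -6290)
(-36988 - 30651)/(J - 11427) = (-36988 - 30651)/(-6290 - 11427) = -67639/(-17717) = -67639*(-1/17717) = 67639/17717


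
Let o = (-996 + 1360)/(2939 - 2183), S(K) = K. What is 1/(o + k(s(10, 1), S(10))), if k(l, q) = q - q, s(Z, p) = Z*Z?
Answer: 27/13 ≈ 2.0769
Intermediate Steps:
s(Z, p) = Z**2
k(l, q) = 0
o = 13/27 (o = 364/756 = 364*(1/756) = 13/27 ≈ 0.48148)
1/(o + k(s(10, 1), S(10))) = 1/(13/27 + 0) = 1/(13/27) = 27/13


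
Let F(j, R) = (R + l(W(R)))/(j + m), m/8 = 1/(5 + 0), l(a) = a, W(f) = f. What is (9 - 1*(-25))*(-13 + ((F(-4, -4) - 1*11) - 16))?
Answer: -3740/3 ≈ -1246.7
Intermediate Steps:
m = 8/5 (m = 8/(5 + 0) = 8/5 ≈ 1.6000)
F(j, R) = 2*R/(8/5 + j) (F(j, R) = (R + R)/(j + 8/5) = (2*R)/(8/5 + j) = 2*R/(8/5 + j))
(9 - 1*(-25))*(-13 + ((F(-4, -4) - 1*11) - 16)) = (9 - 1*(-25))*(-13 + ((10*(-4)/(8 + 5*(-4)) - 1*11) - 16)) = (9 + 25)*(-13 + ((10*(-4)/(8 - 20) - 11) - 16)) = 34*(-13 + ((10*(-4)/(-12) - 11) - 16)) = 34*(-13 + ((10*(-4)*(-1/12) - 11) - 16)) = 34*(-13 + ((10/3 - 11) - 16)) = 34*(-13 + (-23/3 - 16)) = 34*(-13 - 71/3) = 34*(-110/3) = -3740/3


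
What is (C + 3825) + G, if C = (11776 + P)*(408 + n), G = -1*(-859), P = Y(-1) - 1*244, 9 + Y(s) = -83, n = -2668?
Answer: -25849716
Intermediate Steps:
Y(s) = -92 (Y(s) = -9 - 83 = -92)
P = -336 (P = -92 - 1*244 = -92 - 244 = -336)
G = 859
C = -25854400 (C = (11776 - 336)*(408 - 2668) = 11440*(-2260) = -25854400)
(C + 3825) + G = (-25854400 + 3825) + 859 = -25850575 + 859 = -25849716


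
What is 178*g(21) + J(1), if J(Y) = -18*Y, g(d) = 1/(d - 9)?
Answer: -19/6 ≈ -3.1667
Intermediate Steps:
g(d) = 1/(-9 + d)
178*g(21) + J(1) = 178/(-9 + 21) - 18*1 = 178/12 - 18 = 178*(1/12) - 18 = 89/6 - 18 = -19/6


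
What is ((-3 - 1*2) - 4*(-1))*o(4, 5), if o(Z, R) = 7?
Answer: -7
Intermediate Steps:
((-3 - 1*2) - 4*(-1))*o(4, 5) = ((-3 - 1*2) - 4*(-1))*7 = ((-3 - 2) + 4)*7 = (-5 + 4)*7 = -1*7 = -7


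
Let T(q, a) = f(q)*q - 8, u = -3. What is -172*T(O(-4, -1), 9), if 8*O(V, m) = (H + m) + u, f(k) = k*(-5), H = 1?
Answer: 23951/16 ≈ 1496.9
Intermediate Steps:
f(k) = -5*k
O(V, m) = -¼ + m/8 (O(V, m) = ((1 + m) - 3)/8 = (-2 + m)/8 = -¼ + m/8)
T(q, a) = -8 - 5*q² (T(q, a) = (-5*q)*q - 8 = -5*q² - 8 = -8 - 5*q²)
-172*T(O(-4, -1), 9) = -172*(-8 - 5*(-¼ + (⅛)*(-1))²) = -172*(-8 - 5*(-¼ - ⅛)²) = -172*(-8 - 5*(-3/8)²) = -172*(-8 - 5*9/64) = -172*(-8 - 45/64) = -172*(-557/64) = 23951/16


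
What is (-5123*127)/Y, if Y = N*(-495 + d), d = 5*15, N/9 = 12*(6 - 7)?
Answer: -650621/45360 ≈ -14.343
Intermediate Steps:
N = -108 (N = 9*(12*(6 - 7)) = 9*(12*(-1)) = 9*(-12) = -108)
d = 75
Y = 45360 (Y = -108*(-495 + 75) = -108*(-420) = 45360)
(-5123*127)/Y = -5123*127/45360 = -650621*1/45360 = -650621/45360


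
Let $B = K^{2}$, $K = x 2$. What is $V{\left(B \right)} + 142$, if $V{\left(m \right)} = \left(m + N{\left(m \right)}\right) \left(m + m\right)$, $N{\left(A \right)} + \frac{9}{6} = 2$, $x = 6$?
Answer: $41758$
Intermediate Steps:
$N{\left(A \right)} = \frac{1}{2}$ ($N{\left(A \right)} = - \frac{3}{2} + 2 = \frac{1}{2}$)
$K = 12$ ($K = 6 \cdot 2 = 12$)
$B = 144$ ($B = 12^{2} = 144$)
$V{\left(m \right)} = 2 m \left(\frac{1}{2} + m\right)$ ($V{\left(m \right)} = \left(m + \frac{1}{2}\right) \left(m + m\right) = \left(\frac{1}{2} + m\right) 2 m = 2 m \left(\frac{1}{2} + m\right)$)
$V{\left(B \right)} + 142 = 144 \left(1 + 2 \cdot 144\right) + 142 = 144 \left(1 + 288\right) + 142 = 144 \cdot 289 + 142 = 41616 + 142 = 41758$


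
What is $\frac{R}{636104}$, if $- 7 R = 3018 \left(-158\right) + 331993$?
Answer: $\frac{20693}{636104} \approx 0.032531$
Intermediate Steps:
$R = 20693$ ($R = - \frac{3018 \left(-158\right) + 331993}{7} = - \frac{-476844 + 331993}{7} = \left(- \frac{1}{7}\right) \left(-144851\right) = 20693$)
$\frac{R}{636104} = \frac{20693}{636104}$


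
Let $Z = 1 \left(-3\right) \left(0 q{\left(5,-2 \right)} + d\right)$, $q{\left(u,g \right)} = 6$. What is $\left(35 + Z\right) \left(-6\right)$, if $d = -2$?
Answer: $-246$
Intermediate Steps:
$Z = 6$ ($Z = 1 \left(-3\right) \left(0 \cdot 6 - 2\right) = - 3 \left(0 - 2\right) = \left(-3\right) \left(-2\right) = 6$)
$\left(35 + Z\right) \left(-6\right) = \left(35 + 6\right) \left(-6\right) = 41 \left(-6\right) = -246$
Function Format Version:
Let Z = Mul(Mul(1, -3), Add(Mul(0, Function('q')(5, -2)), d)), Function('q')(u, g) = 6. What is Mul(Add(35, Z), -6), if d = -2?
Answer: -246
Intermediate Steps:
Z = 6 (Z = Mul(Mul(1, -3), Add(Mul(0, 6), -2)) = Mul(-3, Add(0, -2)) = Mul(-3, -2) = 6)
Mul(Add(35, Z), -6) = Mul(Add(35, 6), -6) = Mul(41, -6) = -246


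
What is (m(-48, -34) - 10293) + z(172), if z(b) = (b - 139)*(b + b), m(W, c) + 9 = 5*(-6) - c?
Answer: 1054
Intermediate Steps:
m(W, c) = -39 - c (m(W, c) = -9 + (5*(-6) - c) = -9 + (-30 - c) = -39 - c)
z(b) = 2*b*(-139 + b) (z(b) = (-139 + b)*(2*b) = 2*b*(-139 + b))
(m(-48, -34) - 10293) + z(172) = ((-39 - 1*(-34)) - 10293) + 2*172*(-139 + 172) = ((-39 + 34) - 10293) + 2*172*33 = (-5 - 10293) + 11352 = -10298 + 11352 = 1054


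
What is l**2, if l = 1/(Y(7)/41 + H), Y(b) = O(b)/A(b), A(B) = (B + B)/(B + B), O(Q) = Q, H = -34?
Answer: 1681/1923769 ≈ 0.00087381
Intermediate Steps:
A(B) = 1 (A(B) = (2*B)/((2*B)) = (2*B)*(1/(2*B)) = 1)
Y(b) = b (Y(b) = b/1 = b*1 = b)
l = -41/1387 (l = 1/(7/41 - 34) = 1/(-1387/41) = -41/1387 ≈ -0.029560)
l**2 = (-41/1387)**2 = 1681/1923769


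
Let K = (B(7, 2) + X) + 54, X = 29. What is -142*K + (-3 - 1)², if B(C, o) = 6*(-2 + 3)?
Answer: -12622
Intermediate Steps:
B(C, o) = 6 (B(C, o) = 6*1 = 6)
K = 89 (K = (6 + 29) + 54 = 35 + 54 = 89)
-142*K + (-3 - 1)² = -142*89 + (-3 - 1)² = -12638 + (-4)² = -12638 + 16 = -12622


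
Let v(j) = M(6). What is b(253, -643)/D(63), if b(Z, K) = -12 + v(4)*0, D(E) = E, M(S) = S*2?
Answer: -4/21 ≈ -0.19048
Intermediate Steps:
M(S) = 2*S
v(j) = 12 (v(j) = 2*6 = 12)
b(Z, K) = -12 (b(Z, K) = -12 + 12*0 = -12 + 0 = -12)
b(253, -643)/D(63) = -12/63 = -12*1/63 = -4/21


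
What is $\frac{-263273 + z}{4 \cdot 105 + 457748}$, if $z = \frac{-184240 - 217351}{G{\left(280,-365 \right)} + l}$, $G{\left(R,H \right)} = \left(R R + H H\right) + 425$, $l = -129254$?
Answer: $- \frac{21798352899}{37934477728} \approx -0.57463$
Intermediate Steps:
$G{\left(R,H \right)} = 425 + H^{2} + R^{2}$ ($G{\left(R,H \right)} = \left(R^{2} + H^{2}\right) + 425 = \left(H^{2} + R^{2}\right) + 425 = 425 + H^{2} + R^{2}$)
$z = - \frac{401591}{82796}$ ($z = \frac{-184240 - 217351}{\left(425 + \left(-365\right)^{2} + 280^{2}\right) - 129254} = - \frac{401591}{\left(425 + 133225 + 78400\right) - 129254} = - \frac{401591}{212050 - 129254} = - \frac{401591}{82796} \approx -4.8504$)
$\frac{-263273 + z}{4 \cdot 105 + 457748} = \frac{-263273 - \frac{401591}{82796}}{4 \cdot 105 + 457748} = - \frac{21798352899}{82796 \left(420 + 457748\right)} = - \frac{21798352899}{82796 \cdot 458168} = \left(- \frac{21798352899}{82796}\right) \frac{1}{458168} = - \frac{21798352899}{37934477728}$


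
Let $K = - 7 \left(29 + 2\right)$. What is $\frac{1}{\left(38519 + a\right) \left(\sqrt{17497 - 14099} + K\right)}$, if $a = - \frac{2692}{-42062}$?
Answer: $- \frac{4563727}{35393835959585} - \frac{21031 \sqrt{3398}}{35393835959585} \approx -1.6358 \cdot 10^{-7}$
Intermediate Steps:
$a = \frac{1346}{21031}$ ($a = \left(-2692\right) \left(- \frac{1}{42062}\right) = \frac{1346}{21031} \approx 0.064001$)
$K = -217$ ($K = \left(-7\right) 31 = -217$)
$\frac{1}{\left(38519 + a\right) \left(\sqrt{17497 - 14099} + K\right)} = \frac{1}{\left(38519 + \frac{1346}{21031}\right) \left(\sqrt{17497 - 14099} - 217\right)} = \frac{1}{\frac{810094435}{21031} \left(\sqrt{3398} - 217\right)} = \frac{1}{\frac{810094435}{21031} \left(-217 + \sqrt{3398}\right)} = \frac{1}{- \frac{175790492395}{21031} + \frac{810094435 \sqrt{3398}}{21031}}$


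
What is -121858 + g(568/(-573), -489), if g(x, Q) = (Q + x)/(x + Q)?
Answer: -121857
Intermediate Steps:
g(x, Q) = 1 (g(x, Q) = (Q + x)/(Q + x) = 1)
-121858 + g(568/(-573), -489) = -121858 + 1 = -121857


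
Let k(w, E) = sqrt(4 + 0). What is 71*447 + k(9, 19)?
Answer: 31739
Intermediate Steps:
k(w, E) = 2 (k(w, E) = sqrt(4) = 2)
71*447 + k(9, 19) = 71*447 + 2 = 31737 + 2 = 31739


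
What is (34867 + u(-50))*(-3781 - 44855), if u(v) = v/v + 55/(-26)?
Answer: -22044583134/13 ≈ -1.6957e+9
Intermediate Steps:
u(v) = -29/26 (u(v) = 1 + 55*(-1/26) = 1 - 55/26 = -29/26)
(34867 + u(-50))*(-3781 - 44855) = (34867 - 29/26)*(-3781 - 44855) = (906513/26)*(-48636) = -22044583134/13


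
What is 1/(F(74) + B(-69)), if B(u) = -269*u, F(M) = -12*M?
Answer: 1/17673 ≈ 5.6583e-5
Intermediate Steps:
1/(F(74) + B(-69)) = 1/(-12*74 - 269*(-69)) = 1/(-888 + 18561) = 1/17673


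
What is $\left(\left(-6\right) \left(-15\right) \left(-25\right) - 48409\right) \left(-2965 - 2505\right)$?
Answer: $277104730$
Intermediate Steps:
$\left(\left(-6\right) \left(-15\right) \left(-25\right) - 48409\right) \left(-2965 - 2505\right) = \left(90 \left(-25\right) - 48409\right) \left(-5470\right) = \left(-2250 - 48409\right) \left(-5470\right) = \left(-50659\right) \left(-5470\right) = 277104730$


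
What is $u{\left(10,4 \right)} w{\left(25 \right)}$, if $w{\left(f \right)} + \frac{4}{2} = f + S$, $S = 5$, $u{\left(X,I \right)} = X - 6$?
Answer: $112$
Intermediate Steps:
$u{\left(X,I \right)} = -6 + X$ ($u{\left(X,I \right)} = X - 6 = -6 + X$)
$w{\left(f \right)} = 3 + f$ ($w{\left(f \right)} = -2 + \left(f + 5\right) = -2 + \left(5 + f\right) = 3 + f$)
$u{\left(10,4 \right)} w{\left(25 \right)} = \left(-6 + 10\right) \left(3 + 25\right) = 4 \cdot 28 = 112$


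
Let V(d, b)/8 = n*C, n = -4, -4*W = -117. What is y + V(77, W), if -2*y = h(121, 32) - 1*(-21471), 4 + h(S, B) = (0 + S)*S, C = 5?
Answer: -18214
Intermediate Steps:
W = 117/4 (W = -¼*(-117) = 117/4 ≈ 29.250)
h(S, B) = -4 + S² (h(S, B) = -4 + (0 + S)*S = -4 + S*S = -4 + S²)
y = -18054 (y = -((-4 + 121²) - 1*(-21471))/2 = -((-4 + 14641) + 21471)/2 = -(14637 + 21471)/2 = -½*36108 = -18054)
V(d, b) = -160 (V(d, b) = 8*(-4*5) = 8*(-20) = -160)
y + V(77, W) = -18054 - 160 = -18214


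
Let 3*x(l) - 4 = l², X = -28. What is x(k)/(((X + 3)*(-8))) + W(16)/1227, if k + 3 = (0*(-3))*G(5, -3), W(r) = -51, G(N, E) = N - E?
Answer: -4883/245400 ≈ -0.019898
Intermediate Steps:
k = -3 (k = -3 + (0*(-3))*(5 - 1*(-3)) = -3 + 0*(5 + 3) = -3 + 0*8 = -3 + 0 = -3)
x(l) = 4/3 + l²/3
x(k)/(((X + 3)*(-8))) + W(16)/1227 = (4/3 + (⅓)*(-3)²)/(((-28 + 3)*(-8))) - 51/1227 = (4/3 + (⅓)*9)/((-25*(-8))) - 51*1/1227 = (4/3 + 3)/200 - 17/409 = (13/3)*(1/200) - 17/409 = 13/600 - 17/409 = -4883/245400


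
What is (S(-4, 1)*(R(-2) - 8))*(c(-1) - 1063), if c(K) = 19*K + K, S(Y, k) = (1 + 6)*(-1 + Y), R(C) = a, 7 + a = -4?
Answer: -720195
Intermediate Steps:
a = -11 (a = -7 - 4 = -11)
R(C) = -11
S(Y, k) = -7 + 7*Y (S(Y, k) = 7*(-1 + Y) = -7 + 7*Y)
c(K) = 20*K
(S(-4, 1)*(R(-2) - 8))*(c(-1) - 1063) = ((-7 + 7*(-4))*(-11 - 8))*(20*(-1) - 1063) = ((-7 - 28)*(-19))*(-20 - 1063) = -35*(-19)*(-1083) = 665*(-1083) = -720195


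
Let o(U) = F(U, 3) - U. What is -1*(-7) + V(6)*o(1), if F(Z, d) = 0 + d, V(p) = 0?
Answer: 7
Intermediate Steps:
F(Z, d) = d
o(U) = 3 - U
-1*(-7) + V(6)*o(1) = -1*(-7) + 0*(3 - 1*1) = 7 + 0*(3 - 1) = 7 + 0*2 = 7 + 0 = 7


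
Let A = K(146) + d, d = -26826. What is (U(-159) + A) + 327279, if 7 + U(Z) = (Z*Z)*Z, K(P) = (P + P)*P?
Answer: -3676601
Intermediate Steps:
K(P) = 2*P² (K(P) = (2*P)*P = 2*P²)
A = 15806 (A = 2*146² - 26826 = 2*21316 - 26826 = 42632 - 26826 = 15806)
U(Z) = -7 + Z³ (U(Z) = -7 + (Z*Z)*Z = -7 + Z²*Z = -7 + Z³)
(U(-159) + A) + 327279 = ((-7 + (-159)³) + 15806) + 327279 = ((-7 - 4019679) + 15806) + 327279 = (-4019686 + 15806) + 327279 = -4003880 + 327279 = -3676601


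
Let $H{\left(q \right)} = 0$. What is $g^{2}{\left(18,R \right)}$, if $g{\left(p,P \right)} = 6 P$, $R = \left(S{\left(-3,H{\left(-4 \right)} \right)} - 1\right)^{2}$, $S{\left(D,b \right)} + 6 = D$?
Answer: $360000$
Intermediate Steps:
$S{\left(D,b \right)} = -6 + D$
$R = 100$ ($R = \left(\left(-6 - 3\right) - 1\right)^{2} = \left(-9 - 1\right)^{2} = \left(-10\right)^{2} = 100$)
$g^{2}{\left(18,R \right)} = \left(6 \cdot 100\right)^{2} = 600^{2} = 360000$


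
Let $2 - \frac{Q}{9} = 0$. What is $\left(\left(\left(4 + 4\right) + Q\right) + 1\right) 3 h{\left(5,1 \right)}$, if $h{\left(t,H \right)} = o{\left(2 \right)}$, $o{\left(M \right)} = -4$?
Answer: $-324$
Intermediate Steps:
$Q = 18$ ($Q = 18 - 0 = 18 + 0 = 18$)
$h{\left(t,H \right)} = -4$
$\left(\left(\left(4 + 4\right) + Q\right) + 1\right) 3 h{\left(5,1 \right)} = \left(\left(\left(4 + 4\right) + 18\right) + 1\right) 3 \left(-4\right) = \left(\left(8 + 18\right) + 1\right) 3 \left(-4\right) = \left(26 + 1\right) 3 \left(-4\right) = 27 \cdot 3 \left(-4\right) = 81 \left(-4\right) = -324$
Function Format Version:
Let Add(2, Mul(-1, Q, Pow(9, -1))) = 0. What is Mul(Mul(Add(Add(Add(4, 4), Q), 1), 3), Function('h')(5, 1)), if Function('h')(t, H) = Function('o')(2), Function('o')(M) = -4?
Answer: -324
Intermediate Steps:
Q = 18 (Q = Add(18, Mul(-9, 0)) = Add(18, 0) = 18)
Function('h')(t, H) = -4
Mul(Mul(Add(Add(Add(4, 4), Q), 1), 3), Function('h')(5, 1)) = Mul(Mul(Add(Add(Add(4, 4), 18), 1), 3), -4) = Mul(Mul(Add(Add(8, 18), 1), 3), -4) = Mul(Mul(Add(26, 1), 3), -4) = Mul(Mul(27, 3), -4) = Mul(81, -4) = -324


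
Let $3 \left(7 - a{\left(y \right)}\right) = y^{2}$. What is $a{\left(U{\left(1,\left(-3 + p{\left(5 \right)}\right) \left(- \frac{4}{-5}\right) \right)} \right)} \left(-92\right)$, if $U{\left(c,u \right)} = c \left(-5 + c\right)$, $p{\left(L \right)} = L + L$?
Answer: $- \frac{460}{3} \approx -153.33$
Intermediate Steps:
$p{\left(L \right)} = 2 L$
$a{\left(y \right)} = 7 - \frac{y^{2}}{3}$
$a{\left(U{\left(1,\left(-3 + p{\left(5 \right)}\right) \left(- \frac{4}{-5}\right) \right)} \right)} \left(-92\right) = \left(7 - \frac{\left(1 \left(-5 + 1\right)\right)^{2}}{3}\right) \left(-92\right) = \left(7 - \frac{\left(1 \left(-4\right)\right)^{2}}{3}\right) \left(-92\right) = \left(7 - \frac{\left(-4\right)^{2}}{3}\right) \left(-92\right) = \left(7 - \frac{16}{3}\right) \left(-92\right) = \frac{5}{3} \left(-92\right) = - \frac{460}{3}$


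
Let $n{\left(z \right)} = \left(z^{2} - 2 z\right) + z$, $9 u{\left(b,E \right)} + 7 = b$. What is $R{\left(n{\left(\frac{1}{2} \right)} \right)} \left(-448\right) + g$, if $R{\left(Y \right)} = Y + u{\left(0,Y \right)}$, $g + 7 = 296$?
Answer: $\frac{6745}{9} \approx 749.44$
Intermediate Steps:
$u{\left(b,E \right)} = - \frac{7}{9} + \frac{b}{9}$
$g = 289$ ($g = -7 + 296 = 289$)
$n{\left(z \right)} = z^{2} - z$
$R{\left(Y \right)} = - \frac{7}{9} + Y$ ($R{\left(Y \right)} = Y + \left(- \frac{7}{9} + \frac{1}{9} \cdot 0\right) = Y + \left(- \frac{7}{9} + 0\right) = Y - \frac{7}{9} = - \frac{7}{9} + Y$)
$R{\left(n{\left(\frac{1}{2} \right)} \right)} \left(-448\right) + g = \left(- \frac{7}{9} + \frac{-1 + \frac{1}{2}}{2}\right) \left(-448\right) + 289 = \left(- \frac{7}{9} + \frac{1}{2} \left(- \frac{1}{2}\right)\right) \left(-448\right) + 289 = \left(- \frac{7}{9} - \frac{1}{4}\right) \left(-448\right) + 289 = \left(- \frac{37}{36}\right) \left(-448\right) + 289 = \frac{4144}{9} + 289 = \frac{6745}{9}$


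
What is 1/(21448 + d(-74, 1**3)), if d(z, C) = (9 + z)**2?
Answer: 1/25673 ≈ 3.8951e-5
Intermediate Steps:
1/(21448 + d(-74, 1**3)) = 1/(21448 + (9 - 74)**2) = 1/(21448 + (-65)**2) = 1/(21448 + 4225) = 1/25673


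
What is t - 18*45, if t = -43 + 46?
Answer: -807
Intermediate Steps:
t = 3
t - 18*45 = 3 - 18*45 = 3 - 810 = -807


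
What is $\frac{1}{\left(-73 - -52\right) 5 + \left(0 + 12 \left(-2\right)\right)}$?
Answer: $- \frac{1}{129} \approx -0.0077519$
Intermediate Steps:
$\frac{1}{\left(-73 - -52\right) 5 + \left(0 + 12 \left(-2\right)\right)} = \frac{1}{\left(-73 + 52\right) 5 + \left(0 - 24\right)} = \frac{1}{\left(-21\right) 5 - 24} = \frac{1}{-105 - 24} = \frac{1}{-129} = - \frac{1}{129}$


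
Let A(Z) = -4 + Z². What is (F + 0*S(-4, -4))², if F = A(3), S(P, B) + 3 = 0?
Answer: 25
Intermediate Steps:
S(P, B) = -3 (S(P, B) = -3 + 0 = -3)
F = 5 (F = -4 + 3² = -4 + 9 = 5)
(F + 0*S(-4, -4))² = (5 + 0*(-3))² = (5 + 0)² = 5² = 25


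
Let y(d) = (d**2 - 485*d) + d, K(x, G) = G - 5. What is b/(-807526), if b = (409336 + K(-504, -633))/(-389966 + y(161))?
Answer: 204349/178450729347 ≈ 1.1451e-6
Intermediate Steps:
K(x, G) = -5 + G
y(d) = d**2 - 484*d
b = -408698/441969 (b = (409336 + (-5 - 633))/(-389966 + 161*(-484 + 161)) = (409336 - 638)/(-389966 + 161*(-323)) = 408698/(-389966 - 52003) = 408698/(-441969) = 408698*(-1/441969) = -408698/441969 ≈ -0.92472)
b/(-807526) = -408698/441969/(-807526) = -408698/441969*(-1/807526) = 204349/178450729347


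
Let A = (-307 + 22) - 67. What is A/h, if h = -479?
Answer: 352/479 ≈ 0.73486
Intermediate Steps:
A = -352 (A = -285 - 67 = -352)
A/h = -352/(-479) = -352*(-1/479) = 352/479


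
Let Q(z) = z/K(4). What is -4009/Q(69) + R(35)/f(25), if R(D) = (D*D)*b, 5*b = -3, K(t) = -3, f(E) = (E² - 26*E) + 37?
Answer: 10401/92 ≈ 113.05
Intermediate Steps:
f(E) = 37 + E² - 26*E
Q(z) = -z/3 (Q(z) = z/(-3) = z*(-⅓) = -z/3)
b = -⅗ (b = (⅕)*(-3) = -⅗ ≈ -0.60000)
R(D) = -3*D²/5 (R(D) = (D*D)*(-⅗) = D²*(-⅗) = -3*D²/5)
-4009/Q(69) + R(35)/f(25) = -4009/((-⅓*69)) + (-⅗*35²)/(37 + 25² - 26*25) = -4009/(-23) + (-⅗*1225)/(37 + 625 - 650) = -4009*(-1/23) - 735/12 = 4009/23 - 735*1/12 = 4009/23 - 245/4 = 10401/92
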